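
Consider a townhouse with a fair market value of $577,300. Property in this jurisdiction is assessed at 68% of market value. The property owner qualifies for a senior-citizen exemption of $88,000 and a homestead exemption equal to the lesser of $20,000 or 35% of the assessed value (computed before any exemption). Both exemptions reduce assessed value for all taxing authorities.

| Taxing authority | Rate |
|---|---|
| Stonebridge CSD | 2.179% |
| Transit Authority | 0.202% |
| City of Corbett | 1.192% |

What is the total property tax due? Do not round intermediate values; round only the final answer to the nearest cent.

$10,167.47

Assessed value = $577,300 × 0.68 = $392,564
Homestead exemption = min($20,000, 35% × $392,564) = min($20,000, $137,397.4) = $20,000 (dollar cap binds)
Taxable value = $392,564 − $88,000 − $20,000 = $284,564
Stonebridge CSD: $284,564 × 0.02179 = $6,200.64956
Transit Authority: $284,564 × 0.00202 = $574.81928
City of Corbett: $284,564 × 0.01192 = $3,392.00288
Total = $10,167.47172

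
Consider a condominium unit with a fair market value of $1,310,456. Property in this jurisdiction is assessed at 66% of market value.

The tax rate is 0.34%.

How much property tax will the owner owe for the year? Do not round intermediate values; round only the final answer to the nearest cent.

Assessed value = $1,310,456 × 0.66 = $864,900.96
Tax = $864,900.96 × 0.0034 = $2,940.663264

$2,940.66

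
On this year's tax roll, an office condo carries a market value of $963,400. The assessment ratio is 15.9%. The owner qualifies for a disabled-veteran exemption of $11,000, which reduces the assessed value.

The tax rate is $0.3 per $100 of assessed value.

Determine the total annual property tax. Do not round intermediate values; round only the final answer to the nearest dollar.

$427

Assessed value = $963,400 × 0.159 = $153,180.6
Taxable value = $153,180.6 − $11,000 = $142,180.6
Tax = $142,180.6 × 0.003 = $426.5418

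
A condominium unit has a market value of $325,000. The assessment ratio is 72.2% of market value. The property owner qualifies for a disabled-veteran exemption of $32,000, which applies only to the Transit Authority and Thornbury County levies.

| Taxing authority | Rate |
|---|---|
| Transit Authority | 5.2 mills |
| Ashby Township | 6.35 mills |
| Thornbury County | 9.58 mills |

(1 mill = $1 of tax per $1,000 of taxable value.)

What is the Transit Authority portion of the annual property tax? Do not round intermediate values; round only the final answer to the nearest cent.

Assessed value = $325,000 × 0.722 = $234,650
Transit Authority taxable value = $234,650 − $32,000 = $202,650
Transit Authority levy = $202,650 × 0.0052 = $1,053.78

$1,053.78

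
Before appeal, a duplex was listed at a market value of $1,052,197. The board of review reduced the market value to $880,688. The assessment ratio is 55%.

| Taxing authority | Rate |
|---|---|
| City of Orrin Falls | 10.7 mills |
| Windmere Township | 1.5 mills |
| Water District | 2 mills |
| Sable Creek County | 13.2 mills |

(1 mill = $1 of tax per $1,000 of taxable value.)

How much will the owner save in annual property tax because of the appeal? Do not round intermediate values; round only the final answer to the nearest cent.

Old assessed value = $1,052,197 × 0.55 = $578,708.35
New assessed value = $880,688 × 0.55 = $484,378.4
Combined rate = 0.0107 + 0.0015 + 0.002 + 0.0132 = 0.0274
Old tax = $578,708.35 × 0.0274 = $15,856.60879
New tax = $484,378.4 × 0.0274 = $13,271.96816
Reduction = $15,856.60879 − $13,271.96816 = $2,584.64063

$2,584.64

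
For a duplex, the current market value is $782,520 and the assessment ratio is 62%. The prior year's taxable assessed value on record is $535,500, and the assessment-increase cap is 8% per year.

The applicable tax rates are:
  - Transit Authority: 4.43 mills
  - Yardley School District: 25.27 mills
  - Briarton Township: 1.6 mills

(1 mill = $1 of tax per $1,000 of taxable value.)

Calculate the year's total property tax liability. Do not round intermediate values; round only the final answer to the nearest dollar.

$15,186

Uncapped assessed value = $782,520 × 0.62 = $485,162.4
Cap limit = $535,500 × 1.08 = $578,340
Taxable assessed value = min($485,162.4, $578,340) = $485,162.4 (cap does not bind)
Transit Authority: $485,162.4 × 0.00443 = $2,149.269432
Yardley School District: $485,162.4 × 0.02527 = $12,260.053848
Briarton Township: $485,162.4 × 0.0016 = $776.25984
Total = $15,185.58312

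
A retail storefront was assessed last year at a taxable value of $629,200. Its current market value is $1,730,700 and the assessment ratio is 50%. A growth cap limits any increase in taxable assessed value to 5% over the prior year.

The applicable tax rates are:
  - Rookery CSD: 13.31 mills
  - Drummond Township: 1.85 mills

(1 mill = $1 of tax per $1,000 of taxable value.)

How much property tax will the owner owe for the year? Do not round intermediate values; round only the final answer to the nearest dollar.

Uncapped assessed value = $1,730,700 × 0.5 = $865,350
Cap limit = $629,200 × 1.05 = $660,660
Taxable assessed value = min($865,350, $660,660) = $660,660 (cap binds)
Rookery CSD: $660,660 × 0.01331 = $8,793.3846
Drummond Township: $660,660 × 0.00185 = $1,222.221
Total = $10,015.6056

$10,016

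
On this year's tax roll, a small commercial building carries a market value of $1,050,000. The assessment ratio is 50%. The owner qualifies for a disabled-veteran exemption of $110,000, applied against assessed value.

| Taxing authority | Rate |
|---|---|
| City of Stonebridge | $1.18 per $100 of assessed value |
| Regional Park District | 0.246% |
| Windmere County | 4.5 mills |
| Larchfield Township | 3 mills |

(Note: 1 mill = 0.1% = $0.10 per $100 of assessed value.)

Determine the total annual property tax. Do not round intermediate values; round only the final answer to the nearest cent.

$9,030.40

Assessed value = $1,050,000 × 0.5 = $525,000
Taxable value = $525,000 − $110,000 = $415,000
City of Stonebridge: $415,000 × 0.0118 = $4,897
Regional Park District: $415,000 × 0.00246 = $1,020.9
Windmere County: $415,000 × 0.0045 = $1,867.5
Larchfield Township: $415,000 × 0.003 = $1,245
Total = $9,030.4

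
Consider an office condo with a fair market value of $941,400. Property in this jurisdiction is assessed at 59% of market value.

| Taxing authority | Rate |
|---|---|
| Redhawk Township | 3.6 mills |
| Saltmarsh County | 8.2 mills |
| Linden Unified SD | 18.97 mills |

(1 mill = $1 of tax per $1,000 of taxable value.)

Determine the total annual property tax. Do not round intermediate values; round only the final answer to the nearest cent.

Assessed value = $941,400 × 0.59 = $555,426
Redhawk Township: $555,426 × 0.0036 = $1,999.5336
Saltmarsh County: $555,426 × 0.0082 = $4,554.4932
Linden Unified SD: $555,426 × 0.01897 = $10,536.43122
Total = $1,999.5336 + $4,554.4932 + $10,536.43122 = $17,090.45802

$17,090.46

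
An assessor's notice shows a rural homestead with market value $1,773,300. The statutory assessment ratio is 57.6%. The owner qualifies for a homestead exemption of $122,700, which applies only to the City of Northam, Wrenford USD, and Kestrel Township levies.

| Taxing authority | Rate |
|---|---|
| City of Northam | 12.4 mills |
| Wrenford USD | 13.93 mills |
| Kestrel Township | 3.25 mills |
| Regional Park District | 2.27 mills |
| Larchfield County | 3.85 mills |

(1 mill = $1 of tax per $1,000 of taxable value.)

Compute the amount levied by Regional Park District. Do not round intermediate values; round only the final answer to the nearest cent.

Assessed value = $1,773,300 × 0.576 = $1,021,420.8
Regional Park District taxable value = $1,021,420.8 (exemption does not apply)
Regional Park District levy = $1,021,420.8 × 0.00227 = $2,318.625216

$2,318.63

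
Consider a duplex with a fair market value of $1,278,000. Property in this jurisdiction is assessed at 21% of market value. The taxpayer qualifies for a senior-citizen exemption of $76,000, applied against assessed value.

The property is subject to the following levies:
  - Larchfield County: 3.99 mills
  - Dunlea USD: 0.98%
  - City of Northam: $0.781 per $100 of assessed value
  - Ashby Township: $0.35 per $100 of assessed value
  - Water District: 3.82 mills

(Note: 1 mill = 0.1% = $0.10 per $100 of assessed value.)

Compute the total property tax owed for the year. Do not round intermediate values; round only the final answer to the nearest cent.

Assessed value = $1,278,000 × 0.21 = $268,380
Taxable value = $268,380 − $76,000 = $192,380
Larchfield County: $192,380 × 0.00399 = $767.5962
Dunlea USD: $192,380 × 0.0098 = $1,885.324
City of Northam: $192,380 × 0.00781 = $1,502.4878
Ashby Township: $192,380 × 0.0035 = $673.33
Water District: $192,380 × 0.00382 = $734.8916
Total = $5,563.6296

$5,563.63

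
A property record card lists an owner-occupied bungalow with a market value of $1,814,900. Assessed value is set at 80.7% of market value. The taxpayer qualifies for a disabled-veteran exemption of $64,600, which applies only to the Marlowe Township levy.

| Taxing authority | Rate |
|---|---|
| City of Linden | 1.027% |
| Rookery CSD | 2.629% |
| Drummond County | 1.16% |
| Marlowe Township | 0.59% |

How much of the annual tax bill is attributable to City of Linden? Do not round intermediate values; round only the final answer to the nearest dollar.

$15,042

Assessed value = $1,814,900 × 0.807 = $1,464,624.3
City of Linden taxable value = $1,464,624.3 (exemption does not apply)
City of Linden levy = $1,464,624.3 × 0.01027 = $15,041.691561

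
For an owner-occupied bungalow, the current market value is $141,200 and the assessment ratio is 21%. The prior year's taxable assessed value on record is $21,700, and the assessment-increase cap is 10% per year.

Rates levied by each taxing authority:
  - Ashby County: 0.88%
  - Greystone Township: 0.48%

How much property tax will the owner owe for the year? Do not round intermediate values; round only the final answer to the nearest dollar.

Uncapped assessed value = $141,200 × 0.21 = $29,652
Cap limit = $21,700 × 1.1 = $23,870
Taxable assessed value = min($29,652, $23,870) = $23,870 (cap binds)
Ashby County: $23,870 × 0.0088 = $210.056
Greystone Township: $23,870 × 0.0048 = $114.576
Total = $324.632

$325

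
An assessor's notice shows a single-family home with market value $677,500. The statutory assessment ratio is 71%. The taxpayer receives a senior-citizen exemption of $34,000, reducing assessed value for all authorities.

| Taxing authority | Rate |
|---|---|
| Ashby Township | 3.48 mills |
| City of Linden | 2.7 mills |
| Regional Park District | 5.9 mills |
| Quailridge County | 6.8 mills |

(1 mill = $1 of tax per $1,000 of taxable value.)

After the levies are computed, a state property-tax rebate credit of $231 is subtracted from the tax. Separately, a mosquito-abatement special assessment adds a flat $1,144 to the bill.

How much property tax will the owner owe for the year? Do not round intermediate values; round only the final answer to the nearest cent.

$9,352.83

Assessed value = $677,500 × 0.71 = $481,025
Taxable value = $481,025 − $34,000 = $447,025
Ashby Township: $447,025 × 0.00348 = $1,555.647
City of Linden: $447,025 × 0.0027 = $1,206.9675
Regional Park District: $447,025 × 0.0059 = $2,637.4475
Quailridge County: $447,025 × 0.0068 = $3,039.77
Levies subtotal = $8,439.832
After credit = $8,439.832 − $231 = $8,208.832
Total = $8,208.832 + $1,144 = $9,352.832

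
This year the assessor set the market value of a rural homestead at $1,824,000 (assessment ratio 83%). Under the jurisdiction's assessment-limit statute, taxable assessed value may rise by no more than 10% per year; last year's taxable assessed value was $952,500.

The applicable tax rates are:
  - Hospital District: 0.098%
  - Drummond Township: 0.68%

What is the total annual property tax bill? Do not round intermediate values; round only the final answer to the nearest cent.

Uncapped assessed value = $1,824,000 × 0.83 = $1,513,920
Cap limit = $952,500 × 1.1 = $1,047,750
Taxable assessed value = min($1,513,920, $1,047,750) = $1,047,750 (cap binds)
Hospital District: $1,047,750 × 0.00098 = $1,026.795
Drummond Township: $1,047,750 × 0.0068 = $7,124.7
Total = $8,151.495

$8,151.50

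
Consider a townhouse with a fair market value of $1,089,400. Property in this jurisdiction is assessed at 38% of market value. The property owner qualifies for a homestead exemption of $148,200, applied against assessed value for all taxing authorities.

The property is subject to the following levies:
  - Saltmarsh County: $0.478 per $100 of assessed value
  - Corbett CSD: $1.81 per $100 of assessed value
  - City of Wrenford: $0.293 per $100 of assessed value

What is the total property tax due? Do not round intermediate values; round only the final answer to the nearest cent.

Assessed value = $1,089,400 × 0.38 = $413,972
Taxable value = $413,972 − $148,200 = $265,772
Saltmarsh County: $265,772 × 0.00478 = $1,270.39016
Corbett CSD: $265,772 × 0.0181 = $4,810.4732
City of Wrenford: $265,772 × 0.00293 = $778.71196
Total = $1,270.39016 + $4,810.4732 + $778.71196 = $6,859.57532

$6,859.58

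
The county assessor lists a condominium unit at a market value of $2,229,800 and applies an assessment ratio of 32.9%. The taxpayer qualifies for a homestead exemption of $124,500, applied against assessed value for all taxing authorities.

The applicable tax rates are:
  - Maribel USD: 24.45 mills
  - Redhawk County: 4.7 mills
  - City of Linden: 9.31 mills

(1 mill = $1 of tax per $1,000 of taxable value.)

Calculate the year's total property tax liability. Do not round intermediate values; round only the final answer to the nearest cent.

$23,426.15

Assessed value = $2,229,800 × 0.329 = $733,604.2
Taxable value = $733,604.2 − $124,500 = $609,104.2
Maribel USD: $609,104.2 × 0.02445 = $14,892.59769
Redhawk County: $609,104.2 × 0.0047 = $2,862.78974
City of Linden: $609,104.2 × 0.00931 = $5,670.760102
Total = $14,892.59769 + $2,862.78974 + $5,670.760102 = $23,426.147532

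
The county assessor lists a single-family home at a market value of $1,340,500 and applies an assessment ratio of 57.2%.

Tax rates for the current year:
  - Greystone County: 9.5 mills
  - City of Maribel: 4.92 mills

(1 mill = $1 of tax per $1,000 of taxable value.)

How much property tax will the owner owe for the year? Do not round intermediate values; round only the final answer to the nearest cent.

Assessed value = $1,340,500 × 0.572 = $766,766
Greystone County: $766,766 × 0.0095 = $7,284.277
City of Maribel: $766,766 × 0.00492 = $3,772.48872
Total = $7,284.277 + $3,772.48872 = $11,056.76572

$11,056.77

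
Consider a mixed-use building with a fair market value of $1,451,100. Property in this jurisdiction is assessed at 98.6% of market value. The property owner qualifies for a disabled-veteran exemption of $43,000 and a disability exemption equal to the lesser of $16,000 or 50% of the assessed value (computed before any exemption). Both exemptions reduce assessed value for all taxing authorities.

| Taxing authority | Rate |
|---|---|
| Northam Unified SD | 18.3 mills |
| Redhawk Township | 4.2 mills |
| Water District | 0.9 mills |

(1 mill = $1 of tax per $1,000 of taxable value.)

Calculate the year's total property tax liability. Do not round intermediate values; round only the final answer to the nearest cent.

Assessed value = $1,451,100 × 0.986 = $1,430,784.6
Disability exemption = min($16,000, 50% × $1,430,784.6) = min($16,000, $715,392.3) = $16,000 (dollar cap binds)
Taxable value = $1,430,784.6 − $43,000 − $16,000 = $1,371,784.6
Northam Unified SD: $1,371,784.6 × 0.0183 = $25,103.65818
Redhawk Township: $1,371,784.6 × 0.0042 = $5,761.49532
Water District: $1,371,784.6 × 0.0009 = $1,234.60614
Total = $32,099.75964

$32,099.76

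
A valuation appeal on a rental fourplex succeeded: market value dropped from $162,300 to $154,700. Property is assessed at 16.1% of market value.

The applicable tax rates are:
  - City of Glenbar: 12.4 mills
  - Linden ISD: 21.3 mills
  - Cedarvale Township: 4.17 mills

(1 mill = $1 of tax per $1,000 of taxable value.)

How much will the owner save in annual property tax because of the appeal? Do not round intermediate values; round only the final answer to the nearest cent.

$46.34

Old assessed value = $162,300 × 0.161 = $26,130.3
New assessed value = $154,700 × 0.161 = $24,906.7
Combined rate = 0.0124 + 0.0213 + 0.00417 = 0.03787
Old tax = $26,130.3 × 0.03787 = $989.554461
New tax = $24,906.7 × 0.03787 = $943.216729
Reduction = $989.554461 − $943.216729 = $46.337732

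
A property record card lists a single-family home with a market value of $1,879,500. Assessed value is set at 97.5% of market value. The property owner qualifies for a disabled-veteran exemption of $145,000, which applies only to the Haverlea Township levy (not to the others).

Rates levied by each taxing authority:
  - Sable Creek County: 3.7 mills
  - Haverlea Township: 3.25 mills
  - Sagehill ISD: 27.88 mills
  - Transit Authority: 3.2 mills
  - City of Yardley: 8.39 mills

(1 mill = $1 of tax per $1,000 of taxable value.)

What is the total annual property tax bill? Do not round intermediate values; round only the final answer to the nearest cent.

$84,593.98

Assessed value = $1,879,500 × 0.975 = $1,832,512.5
Sable Creek County: $1,832,512.5 × 0.0037 = $6,780.29625
Haverlea Township: ($1,832,512.5 − $145,000) × 0.00325 = $1,687,512.5 × 0.00325 = $5,484.415625
Sagehill ISD: $1,832,512.5 × 0.02788 = $51,090.4485
Transit Authority: $1,832,512.5 × 0.0032 = $5,864.04
City of Yardley: $1,832,512.5 × 0.00839 = $15,374.779875
Total = $84,593.98025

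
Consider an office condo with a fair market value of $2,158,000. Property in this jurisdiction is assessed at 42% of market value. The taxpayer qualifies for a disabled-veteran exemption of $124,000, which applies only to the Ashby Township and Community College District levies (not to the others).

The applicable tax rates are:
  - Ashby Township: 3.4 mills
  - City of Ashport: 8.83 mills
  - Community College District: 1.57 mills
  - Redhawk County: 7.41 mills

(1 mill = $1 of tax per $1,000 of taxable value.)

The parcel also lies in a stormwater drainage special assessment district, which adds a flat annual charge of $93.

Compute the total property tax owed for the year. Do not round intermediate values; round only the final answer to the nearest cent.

Assessed value = $2,158,000 × 0.42 = $906,360
Ashby Township: ($906,360 − $124,000) × 0.0034 = $782,360 × 0.0034 = $2,660.024
City of Ashport: $906,360 × 0.00883 = $8,003.1588
Community College District: ($906,360 − $124,000) × 0.00157 = $782,360 × 0.00157 = $1,228.3052
Redhawk County: $906,360 × 0.00741 = $6,716.1276
Levies subtotal = $18,607.6156
Total = $18,607.6156 + $93 = $18,700.6156

$18,700.62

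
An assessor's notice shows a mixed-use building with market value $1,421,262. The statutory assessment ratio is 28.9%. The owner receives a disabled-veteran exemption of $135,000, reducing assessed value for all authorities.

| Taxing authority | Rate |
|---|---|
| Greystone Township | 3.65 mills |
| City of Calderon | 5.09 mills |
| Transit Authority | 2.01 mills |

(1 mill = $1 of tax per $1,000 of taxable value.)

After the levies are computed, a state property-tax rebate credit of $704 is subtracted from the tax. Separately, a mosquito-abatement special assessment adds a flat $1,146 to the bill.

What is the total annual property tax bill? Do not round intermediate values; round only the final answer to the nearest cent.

$3,406.26

Assessed value = $1,421,262 × 0.289 = $410,744.718
Taxable value = $410,744.718 − $135,000 = $275,744.718
Greystone Township: $275,744.718 × 0.00365 = $1,006.4682207
City of Calderon: $275,744.718 × 0.00509 = $1,403.54061462
Transit Authority: $275,744.718 × 0.00201 = $554.24688318
Levies subtotal = $2,964.2557185
After credit = $2,964.2557185 − $704 = $2,260.2557185
Total = $2,260.2557185 + $1,146 = $3,406.2557185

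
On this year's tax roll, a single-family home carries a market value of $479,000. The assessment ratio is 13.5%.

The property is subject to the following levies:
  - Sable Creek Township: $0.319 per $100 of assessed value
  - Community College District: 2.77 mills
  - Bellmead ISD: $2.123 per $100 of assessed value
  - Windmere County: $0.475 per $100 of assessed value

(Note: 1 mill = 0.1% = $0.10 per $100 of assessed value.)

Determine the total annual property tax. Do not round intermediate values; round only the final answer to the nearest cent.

Assessed value = $479,000 × 0.135 = $64,665
Sable Creek Township: $64,665 × 0.00319 = $206.28135
Community College District: $64,665 × 0.00277 = $179.12205
Bellmead ISD: $64,665 × 0.02123 = $1,372.83795
Windmere County: $64,665 × 0.00475 = $307.15875
Total = $2,065.4001

$2,065.40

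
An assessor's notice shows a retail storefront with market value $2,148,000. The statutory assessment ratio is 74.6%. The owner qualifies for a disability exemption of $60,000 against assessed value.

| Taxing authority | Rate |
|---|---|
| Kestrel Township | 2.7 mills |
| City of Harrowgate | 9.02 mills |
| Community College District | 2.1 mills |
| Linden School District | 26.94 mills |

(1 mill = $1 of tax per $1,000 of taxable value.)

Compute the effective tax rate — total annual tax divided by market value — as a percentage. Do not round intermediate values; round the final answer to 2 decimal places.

2.93%

Assessed value = $2,148,000 × 0.746 = $1,602,408
Taxable value = $1,602,408 − $60,000 = $1,542,408
Kestrel Township: $1,542,408 × 0.0027 = $4,164.5016
City of Harrowgate: $1,542,408 × 0.00902 = $13,912.52016
Community College District: $1,542,408 × 0.0021 = $3,239.0568
Linden School District: $1,542,408 × 0.02694 = $41,552.47152
Total tax = $62,868.55008
Effective rate = $62,868.55008 ÷ $2,148,000 = 2.93% of market value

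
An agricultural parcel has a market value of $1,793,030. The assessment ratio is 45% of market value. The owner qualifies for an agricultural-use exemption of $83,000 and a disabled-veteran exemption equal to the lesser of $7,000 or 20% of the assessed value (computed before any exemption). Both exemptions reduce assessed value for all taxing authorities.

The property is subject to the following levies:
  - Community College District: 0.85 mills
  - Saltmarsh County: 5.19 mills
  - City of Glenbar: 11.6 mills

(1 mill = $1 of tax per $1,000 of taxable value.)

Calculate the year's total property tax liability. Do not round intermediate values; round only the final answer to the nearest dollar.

Assessed value = $1,793,030 × 0.45 = $806,863.5
Disabled-veteran exemption = min($7,000, 20% × $806,863.5) = min($7,000, $161,372.7) = $7,000 (dollar cap binds)
Taxable value = $806,863.5 − $83,000 − $7,000 = $716,863.5
Community College District: $716,863.5 × 0.00085 = $609.333975
Saltmarsh County: $716,863.5 × 0.00519 = $3,720.521565
City of Glenbar: $716,863.5 × 0.0116 = $8,315.6166
Total = $12,645.47214

$12,645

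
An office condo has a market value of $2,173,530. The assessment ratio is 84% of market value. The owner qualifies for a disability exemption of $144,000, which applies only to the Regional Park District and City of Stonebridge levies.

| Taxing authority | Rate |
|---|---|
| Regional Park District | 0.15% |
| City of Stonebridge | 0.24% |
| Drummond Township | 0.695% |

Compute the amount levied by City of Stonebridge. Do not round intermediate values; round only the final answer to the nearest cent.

Assessed value = $2,173,530 × 0.84 = $1,825,765.2
City of Stonebridge taxable value = $1,825,765.2 − $144,000 = $1,681,765.2
City of Stonebridge levy = $1,681,765.2 × 0.0024 = $4,036.23648

$4,036.24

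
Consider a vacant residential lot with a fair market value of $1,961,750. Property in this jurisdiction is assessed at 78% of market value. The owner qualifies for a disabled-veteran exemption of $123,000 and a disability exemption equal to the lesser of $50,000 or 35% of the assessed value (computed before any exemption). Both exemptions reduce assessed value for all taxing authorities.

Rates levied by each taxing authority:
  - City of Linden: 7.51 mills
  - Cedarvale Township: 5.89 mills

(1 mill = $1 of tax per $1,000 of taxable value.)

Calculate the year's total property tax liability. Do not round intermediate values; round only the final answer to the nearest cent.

Assessed value = $1,961,750 × 0.78 = $1,530,165
Disability exemption = min($50,000, 35% × $1,530,165) = min($50,000, $535,557.75) = $50,000 (dollar cap binds)
Taxable value = $1,530,165 − $123,000 − $50,000 = $1,357,165
City of Linden: $1,357,165 × 0.00751 = $10,192.30915
Cedarvale Township: $1,357,165 × 0.00589 = $7,993.70185
Total = $18,186.011

$18,186.01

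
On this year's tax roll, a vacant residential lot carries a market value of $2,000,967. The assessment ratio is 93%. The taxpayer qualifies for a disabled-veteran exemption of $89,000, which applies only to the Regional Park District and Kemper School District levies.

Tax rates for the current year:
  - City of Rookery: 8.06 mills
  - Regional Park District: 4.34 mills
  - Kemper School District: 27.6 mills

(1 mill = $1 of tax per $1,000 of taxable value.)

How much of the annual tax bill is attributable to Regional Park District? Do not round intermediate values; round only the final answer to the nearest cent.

Assessed value = $2,000,967 × 0.93 = $1,860,899.31
Regional Park District taxable value = $1,860,899.31 − $89,000 = $1,771,899.31
Regional Park District levy = $1,771,899.31 × 0.00434 = $7,690.0430054

$7,690.04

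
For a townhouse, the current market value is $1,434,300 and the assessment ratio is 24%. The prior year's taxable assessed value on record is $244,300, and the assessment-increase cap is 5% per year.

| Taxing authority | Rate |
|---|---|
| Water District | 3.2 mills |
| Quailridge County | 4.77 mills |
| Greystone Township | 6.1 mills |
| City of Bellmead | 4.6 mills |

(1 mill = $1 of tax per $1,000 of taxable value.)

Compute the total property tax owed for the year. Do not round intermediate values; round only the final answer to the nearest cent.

$4,789.14

Uncapped assessed value = $1,434,300 × 0.24 = $344,232
Cap limit = $244,300 × 1.05 = $256,515
Taxable assessed value = min($344,232, $256,515) = $256,515 (cap binds)
Water District: $256,515 × 0.0032 = $820.848
Quailridge County: $256,515 × 0.00477 = $1,223.57655
Greystone Township: $256,515 × 0.0061 = $1,564.7415
City of Bellmead: $256,515 × 0.0046 = $1,179.969
Total = $4,789.13505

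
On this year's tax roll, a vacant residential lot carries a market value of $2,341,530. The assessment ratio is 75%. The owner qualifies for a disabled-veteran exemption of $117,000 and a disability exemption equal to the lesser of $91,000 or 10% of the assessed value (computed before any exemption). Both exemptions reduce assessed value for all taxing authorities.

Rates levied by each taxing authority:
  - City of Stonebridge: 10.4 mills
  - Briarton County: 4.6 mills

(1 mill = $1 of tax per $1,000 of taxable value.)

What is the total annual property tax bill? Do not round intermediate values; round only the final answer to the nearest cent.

$23,222.21

Assessed value = $2,341,530 × 0.75 = $1,756,147.5
Disability exemption = min($91,000, 10% × $1,756,147.5) = min($91,000, $175,614.75) = $91,000 (dollar cap binds)
Taxable value = $1,756,147.5 − $117,000 − $91,000 = $1,548,147.5
City of Stonebridge: $1,548,147.5 × 0.0104 = $16,100.734
Briarton County: $1,548,147.5 × 0.0046 = $7,121.4785
Total = $23,222.2125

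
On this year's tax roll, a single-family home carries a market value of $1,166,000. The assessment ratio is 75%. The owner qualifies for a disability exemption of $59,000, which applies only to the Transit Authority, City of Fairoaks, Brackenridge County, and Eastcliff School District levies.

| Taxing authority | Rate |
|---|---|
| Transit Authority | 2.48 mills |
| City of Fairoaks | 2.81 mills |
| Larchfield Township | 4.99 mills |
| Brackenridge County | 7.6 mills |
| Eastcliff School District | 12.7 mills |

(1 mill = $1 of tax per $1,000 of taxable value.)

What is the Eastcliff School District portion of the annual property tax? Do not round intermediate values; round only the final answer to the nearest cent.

$10,356.85

Assessed value = $1,166,000 × 0.75 = $874,500
Eastcliff School District taxable value = $874,500 − $59,000 = $815,500
Eastcliff School District levy = $815,500 × 0.0127 = $10,356.85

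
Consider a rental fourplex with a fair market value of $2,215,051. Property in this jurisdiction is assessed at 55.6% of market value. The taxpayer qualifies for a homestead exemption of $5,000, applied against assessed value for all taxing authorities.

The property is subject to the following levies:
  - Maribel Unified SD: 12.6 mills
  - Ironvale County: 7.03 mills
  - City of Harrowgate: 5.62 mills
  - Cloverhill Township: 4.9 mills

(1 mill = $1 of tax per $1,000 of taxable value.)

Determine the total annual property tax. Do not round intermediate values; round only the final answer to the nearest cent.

Assessed value = $2,215,051 × 0.556 = $1,231,568.356
Taxable value = $1,231,568.356 − $5,000 = $1,226,568.356
Maribel Unified SD: $1,226,568.356 × 0.0126 = $15,454.7612856
Ironvale County: $1,226,568.356 × 0.00703 = $8,622.77554268
City of Harrowgate: $1,226,568.356 × 0.00562 = $6,893.31416072
Cloverhill Township: $1,226,568.356 × 0.0049 = $6,010.1849444
Total = $15,454.7612856 + $8,622.77554268 + $6,893.31416072 + $6,010.1849444 = $36,981.0359334

$36,981.04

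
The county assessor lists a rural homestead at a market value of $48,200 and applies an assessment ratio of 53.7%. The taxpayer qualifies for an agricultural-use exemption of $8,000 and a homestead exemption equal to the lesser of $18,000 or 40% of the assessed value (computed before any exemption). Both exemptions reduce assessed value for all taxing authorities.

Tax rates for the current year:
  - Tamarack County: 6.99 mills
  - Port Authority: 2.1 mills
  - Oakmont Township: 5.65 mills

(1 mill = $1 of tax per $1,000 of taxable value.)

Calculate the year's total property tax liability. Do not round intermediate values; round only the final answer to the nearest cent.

Assessed value = $48,200 × 0.537 = $25,883.4
Homestead exemption = min($18,000, 40% × $25,883.4) = min($18,000, $10,353.36) = $10,353.36 (percentage binds)
Taxable value = $25,883.4 − $8,000 − $10,353.36 = $7,530.04
Tamarack County: $7,530.04 × 0.00699 = $52.6349796
Port Authority: $7,530.04 × 0.0021 = $15.813084
Oakmont Township: $7,530.04 × 0.00565 = $42.544726
Total = $110.9927896

$110.99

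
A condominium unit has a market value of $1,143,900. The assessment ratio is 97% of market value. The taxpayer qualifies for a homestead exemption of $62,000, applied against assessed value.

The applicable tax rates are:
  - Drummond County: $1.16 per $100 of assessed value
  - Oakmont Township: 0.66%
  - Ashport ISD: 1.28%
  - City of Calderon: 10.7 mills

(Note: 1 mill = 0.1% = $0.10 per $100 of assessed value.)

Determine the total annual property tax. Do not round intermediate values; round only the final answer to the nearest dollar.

$43,684

Assessed value = $1,143,900 × 0.97 = $1,109,583
Taxable value = $1,109,583 − $62,000 = $1,047,583
Drummond County: $1,047,583 × 0.0116 = $12,151.9628
Oakmont Township: $1,047,583 × 0.0066 = $6,914.0478
Ashport ISD: $1,047,583 × 0.0128 = $13,409.0624
City of Calderon: $1,047,583 × 0.0107 = $11,209.1381
Total = $43,684.2111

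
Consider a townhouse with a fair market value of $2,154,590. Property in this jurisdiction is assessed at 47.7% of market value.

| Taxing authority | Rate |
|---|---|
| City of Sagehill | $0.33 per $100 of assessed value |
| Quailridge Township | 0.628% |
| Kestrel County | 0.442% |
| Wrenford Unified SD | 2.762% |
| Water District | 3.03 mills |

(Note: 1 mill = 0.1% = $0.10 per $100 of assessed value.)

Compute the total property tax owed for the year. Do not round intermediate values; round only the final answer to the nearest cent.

$45,888.57

Assessed value = $2,154,590 × 0.477 = $1,027,739.43
City of Sagehill: $1,027,739.43 × 0.0033 = $3,391.540119
Quailridge Township: $1,027,739.43 × 0.00628 = $6,454.2036204
Kestrel County: $1,027,739.43 × 0.00442 = $4,542.6082806
Wrenford Unified SD: $1,027,739.43 × 0.02762 = $28,386.1630566
Water District: $1,027,739.43 × 0.00303 = $3,114.0504729
Total = $45,888.5655495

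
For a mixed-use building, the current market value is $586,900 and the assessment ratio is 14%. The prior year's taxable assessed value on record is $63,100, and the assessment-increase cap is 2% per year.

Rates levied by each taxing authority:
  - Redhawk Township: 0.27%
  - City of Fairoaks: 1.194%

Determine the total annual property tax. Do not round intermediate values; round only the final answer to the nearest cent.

$942.26

Uncapped assessed value = $586,900 × 0.14 = $82,166
Cap limit = $63,100 × 1.02 = $64,362
Taxable assessed value = min($82,166, $64,362) = $64,362 (cap binds)
Redhawk Township: $64,362 × 0.0027 = $173.7774
City of Fairoaks: $64,362 × 0.01194 = $768.48228
Total = $942.25968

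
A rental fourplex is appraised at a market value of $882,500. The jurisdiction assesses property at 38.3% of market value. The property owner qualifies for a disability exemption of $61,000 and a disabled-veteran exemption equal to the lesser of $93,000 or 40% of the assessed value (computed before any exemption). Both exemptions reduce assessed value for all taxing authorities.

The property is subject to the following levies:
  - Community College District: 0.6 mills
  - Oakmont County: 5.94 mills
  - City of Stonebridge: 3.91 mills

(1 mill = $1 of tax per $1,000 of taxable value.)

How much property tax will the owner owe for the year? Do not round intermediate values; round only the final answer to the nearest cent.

Assessed value = $882,500 × 0.383 = $337,997.5
Disabled-veteran exemption = min($93,000, 40% × $337,997.5) = min($93,000, $135,199) = $93,000 (dollar cap binds)
Taxable value = $337,997.5 − $61,000 − $93,000 = $183,997.5
Community College District: $183,997.5 × 0.0006 = $110.3985
Oakmont County: $183,997.5 × 0.00594 = $1,092.94515
City of Stonebridge: $183,997.5 × 0.00391 = $719.430225
Total = $1,922.773875

$1,922.77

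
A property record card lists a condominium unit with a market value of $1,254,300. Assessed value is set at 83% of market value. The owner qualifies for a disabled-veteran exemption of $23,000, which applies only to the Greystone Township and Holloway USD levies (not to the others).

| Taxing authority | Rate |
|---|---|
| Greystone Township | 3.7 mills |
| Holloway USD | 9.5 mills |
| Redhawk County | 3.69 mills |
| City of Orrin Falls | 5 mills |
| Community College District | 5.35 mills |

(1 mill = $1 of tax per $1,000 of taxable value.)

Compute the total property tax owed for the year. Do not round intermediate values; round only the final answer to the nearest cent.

Assessed value = $1,254,300 × 0.83 = $1,041,069
Greystone Township: ($1,041,069 − $23,000) × 0.0037 = $1,018,069 × 0.0037 = $3,766.8553
Holloway USD: ($1,041,069 − $23,000) × 0.0095 = $1,018,069 × 0.0095 = $9,671.6555
Redhawk County: $1,041,069 × 0.00369 = $3,841.54461
City of Orrin Falls: $1,041,069 × 0.005 = $5,205.345
Community College District: $1,041,069 × 0.00535 = $5,569.71915
Total = $28,055.11956

$28,055.12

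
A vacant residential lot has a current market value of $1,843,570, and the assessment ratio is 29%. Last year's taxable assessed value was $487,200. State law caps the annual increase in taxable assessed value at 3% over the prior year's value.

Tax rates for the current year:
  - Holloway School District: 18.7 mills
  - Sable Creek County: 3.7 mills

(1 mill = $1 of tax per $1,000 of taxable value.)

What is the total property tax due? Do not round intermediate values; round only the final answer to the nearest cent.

$11,240.68

Uncapped assessed value = $1,843,570 × 0.29 = $534,635.3
Cap limit = $487,200 × 1.03 = $501,816
Taxable assessed value = min($534,635.3, $501,816) = $501,816 (cap binds)
Holloway School District: $501,816 × 0.0187 = $9,383.9592
Sable Creek County: $501,816 × 0.0037 = $1,856.7192
Total = $11,240.6784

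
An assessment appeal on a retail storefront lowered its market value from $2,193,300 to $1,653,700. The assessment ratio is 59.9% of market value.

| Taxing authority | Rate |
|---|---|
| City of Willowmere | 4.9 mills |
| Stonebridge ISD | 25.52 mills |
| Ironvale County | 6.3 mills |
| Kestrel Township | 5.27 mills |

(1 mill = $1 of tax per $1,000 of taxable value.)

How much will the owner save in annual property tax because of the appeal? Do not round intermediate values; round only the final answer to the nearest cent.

$13,572.02

Old assessed value = $2,193,300 × 0.599 = $1,313,786.7
New assessed value = $1,653,700 × 0.599 = $990,566.3
Combined rate = 0.0049 + 0.02552 + 0.0063 + 0.00527 = 0.04199
Old tax = $1,313,786.7 × 0.04199 = $55,165.903533
New tax = $990,566.3 × 0.04199 = $41,593.878937
Reduction = $55,165.903533 − $41,593.878937 = $13,572.024596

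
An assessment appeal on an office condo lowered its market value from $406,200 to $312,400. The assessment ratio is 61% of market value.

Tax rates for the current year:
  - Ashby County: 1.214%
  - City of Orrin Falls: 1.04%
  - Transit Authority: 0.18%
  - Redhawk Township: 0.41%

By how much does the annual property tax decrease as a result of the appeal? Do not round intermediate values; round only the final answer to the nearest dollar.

$1,627

Old assessed value = $406,200 × 0.61 = $247,782
New assessed value = $312,400 × 0.61 = $190,564
Combined rate = 0.01214 + 0.0104 + 0.0018 + 0.0041 = 0.02844
Old tax = $247,782 × 0.02844 = $7,046.92008
New tax = $190,564 × 0.02844 = $5,419.64016
Reduction = $7,046.92008 − $5,419.64016 = $1,627.27992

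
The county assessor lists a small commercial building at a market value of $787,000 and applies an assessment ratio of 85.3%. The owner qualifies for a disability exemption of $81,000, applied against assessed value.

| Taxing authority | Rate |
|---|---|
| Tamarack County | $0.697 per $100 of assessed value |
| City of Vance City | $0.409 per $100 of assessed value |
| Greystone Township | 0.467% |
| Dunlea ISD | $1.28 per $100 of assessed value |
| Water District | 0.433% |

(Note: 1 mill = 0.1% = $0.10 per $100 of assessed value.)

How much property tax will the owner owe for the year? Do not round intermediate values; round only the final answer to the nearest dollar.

$19,398

Assessed value = $787,000 × 0.853 = $671,311
Taxable value = $671,311 − $81,000 = $590,311
Tamarack County: $590,311 × 0.00697 = $4,114.46767
City of Vance City: $590,311 × 0.00409 = $2,414.37199
Greystone Township: $590,311 × 0.00467 = $2,756.75237
Dunlea ISD: $590,311 × 0.0128 = $7,555.9808
Water District: $590,311 × 0.00433 = $2,556.04663
Total = $19,397.61946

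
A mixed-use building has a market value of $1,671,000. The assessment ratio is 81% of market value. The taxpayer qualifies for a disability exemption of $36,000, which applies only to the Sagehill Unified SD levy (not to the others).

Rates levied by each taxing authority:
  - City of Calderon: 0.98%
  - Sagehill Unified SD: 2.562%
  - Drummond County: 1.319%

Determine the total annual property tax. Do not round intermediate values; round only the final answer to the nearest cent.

$64,871.80

Assessed value = $1,671,000 × 0.81 = $1,353,510
City of Calderon: $1,353,510 × 0.0098 = $13,264.398
Sagehill Unified SD: ($1,353,510 − $36,000) × 0.02562 = $1,317,510 × 0.02562 = $33,754.6062
Drummond County: $1,353,510 × 0.01319 = $17,852.7969
Total = $64,871.8011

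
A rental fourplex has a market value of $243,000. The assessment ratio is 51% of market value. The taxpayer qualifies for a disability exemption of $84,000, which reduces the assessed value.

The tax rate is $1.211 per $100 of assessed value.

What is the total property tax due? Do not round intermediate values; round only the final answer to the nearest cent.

$483.55

Assessed value = $243,000 × 0.51 = $123,930
Taxable value = $123,930 − $84,000 = $39,930
Tax = $39,930 × 0.01211 = $483.5523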